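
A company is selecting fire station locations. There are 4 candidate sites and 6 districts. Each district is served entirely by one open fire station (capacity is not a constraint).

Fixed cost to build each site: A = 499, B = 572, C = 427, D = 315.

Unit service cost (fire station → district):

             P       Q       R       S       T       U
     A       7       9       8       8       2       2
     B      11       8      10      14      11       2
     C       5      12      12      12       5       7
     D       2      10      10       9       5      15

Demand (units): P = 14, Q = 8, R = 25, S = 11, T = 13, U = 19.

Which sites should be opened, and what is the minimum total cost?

Open A only; minimum total cost 1021.

For any fixed open set, each district goes to its cheapest open site; total = fixed + service.
{A}: P→A 7·14=98, Q→A 9·8=72, R→A 8·25=200, S→A 8·11=88, T→A 2·13=26, U→A 2·19=38. Service 522; fixed 499; total 1021.
{D}: P→D 2·14=28, Q→D 10·8=80, R→D 10·25=250, S→D 9·11=99, T→D 5·13=65, U→D 15·19=285. Service 807; fixed 315; total 1122.
{C}: service 796 + fixed 427 = 1223
{A, B, C, D}: P→D 2·14=28, Q→B 8·8=64, R→A 8·25=200, S→A 8·11=88, T→A 2·13=26, U→A 2·19=38. Service 444; fixed 1813; total 2257.
(All 15 nonempty subsets were checked; A only is lowest.)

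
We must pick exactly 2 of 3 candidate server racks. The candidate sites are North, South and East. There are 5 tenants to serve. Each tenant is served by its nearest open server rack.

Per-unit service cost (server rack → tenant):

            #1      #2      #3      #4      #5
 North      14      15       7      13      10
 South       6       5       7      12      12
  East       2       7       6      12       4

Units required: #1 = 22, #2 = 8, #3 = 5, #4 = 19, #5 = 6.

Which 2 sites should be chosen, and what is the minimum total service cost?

With exactly 2 open, each tenant uses its cheapest among the chosen.
{South, East}: #1→East 2·22=44, #2→South 5·8=40, #3→East 6·5=30, #4→South 12·19=228, #5→East 4·6=24. Service cost 366.
{North, East}: service cost 382
{North, South}: service cost 495
Among all 3 size-2 choices, {South, East} is lowest.

Choose South and East; total service cost 366.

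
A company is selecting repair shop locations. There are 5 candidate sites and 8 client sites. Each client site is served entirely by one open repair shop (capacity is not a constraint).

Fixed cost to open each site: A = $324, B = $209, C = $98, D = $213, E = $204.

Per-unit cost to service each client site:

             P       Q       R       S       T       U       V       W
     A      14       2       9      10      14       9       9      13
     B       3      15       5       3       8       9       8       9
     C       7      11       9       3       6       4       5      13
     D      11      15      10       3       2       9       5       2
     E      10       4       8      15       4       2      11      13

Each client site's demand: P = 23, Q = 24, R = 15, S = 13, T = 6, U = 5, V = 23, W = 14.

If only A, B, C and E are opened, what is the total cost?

Total cost: 1341

Each client site is assigned to its cheapest site among the open ones.
{A, B, C, E}: P→B 3·23=69, Q→A 2·24=48, R→B 5·15=75, S→B 3·13=39, T→E 4·6=24, U→E 2·5=10, V→C 5·23=115, W→B 9·14=126. Service 506; fixed 835; total 1341.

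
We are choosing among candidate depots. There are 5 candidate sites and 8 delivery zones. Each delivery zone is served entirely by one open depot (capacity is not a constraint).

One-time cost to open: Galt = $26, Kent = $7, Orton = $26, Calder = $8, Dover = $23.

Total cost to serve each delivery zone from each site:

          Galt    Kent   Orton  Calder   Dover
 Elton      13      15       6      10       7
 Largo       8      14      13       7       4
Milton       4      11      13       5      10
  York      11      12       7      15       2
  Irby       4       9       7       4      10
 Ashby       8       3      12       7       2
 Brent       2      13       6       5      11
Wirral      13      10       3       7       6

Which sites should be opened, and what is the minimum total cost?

Open Calder and Dover; minimum total cost 66.

For any fixed open set, each delivery zone goes to its cheapest open site; total = fixed + service.
{Calder, Dover}: Elton→Dover 7, Largo→Dover 4, Milton→Calder 5, York→Dover 2, Irby→Calder 4, Ashby→Dover 2, Brent→Calder 5, Wirral→Dover 6. Service 35; fixed 31; total 66.
{Kent, Calder}: Elton→Calder 10, Largo→Calder 7, Milton→Calder 5, York→Kent 12, Irby→Calder 4, Ashby→Kent 3, Brent→Calder 5, Wirral→Calder 7. Service 53; fixed 15; total 68.
{Calder}: service 60 + fixed 8 = 68
{Galt, Kent, Orton, Calder, Dover}: Elton→Orton 6, Largo→Dover 4, Milton→Galt 4, York→Dover 2, Irby→Galt 4, Ashby→Dover 2, Brent→Galt 2, Wirral→Orton 3. Service 27; fixed 90; total 117.
No other subset beats 66.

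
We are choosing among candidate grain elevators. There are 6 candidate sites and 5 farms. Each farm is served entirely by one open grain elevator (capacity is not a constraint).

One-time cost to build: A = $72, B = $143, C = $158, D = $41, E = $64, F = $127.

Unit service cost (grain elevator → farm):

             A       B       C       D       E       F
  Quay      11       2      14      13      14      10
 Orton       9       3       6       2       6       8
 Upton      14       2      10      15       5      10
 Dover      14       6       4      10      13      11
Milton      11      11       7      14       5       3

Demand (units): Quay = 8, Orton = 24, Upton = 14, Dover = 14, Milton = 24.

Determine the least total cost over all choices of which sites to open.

For any fixed open set, each farm goes to its cheapest open site; total = fixed + service.
{B, E}: Quay→B 2·8=16, Orton→B 3·24=72, Upton→B 2·14=28, Dover→B 6·14=84, Milton→E 5·24=120. Service 320; fixed 207; total 527.
{B, F}: Quay→B 2·8=16, Orton→B 3·24=72, Upton→B 2·14=28, Dover→B 6·14=84, Milton→F 3·24=72. Service 272; fixed 270; total 542.
{B, D, E}: Quay→B 2·8=16, Orton→D 2·24=48, Upton→B 2·14=28, Dover→B 6·14=84, Milton→E 5·24=120. Service 296; fixed 248; total 544.
{A, B, C, D, E, F}: service 220 + fixed 605 = 825
No other subset beats 527.

Minimum total cost: 527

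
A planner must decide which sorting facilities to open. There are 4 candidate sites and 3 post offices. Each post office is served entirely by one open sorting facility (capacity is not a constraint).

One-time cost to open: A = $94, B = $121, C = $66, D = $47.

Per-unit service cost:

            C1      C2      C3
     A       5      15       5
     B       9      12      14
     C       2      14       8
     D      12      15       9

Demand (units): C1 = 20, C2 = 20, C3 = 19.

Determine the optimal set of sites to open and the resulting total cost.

Open C only; minimum total cost 538.

For any fixed open set, each post office goes to its cheapest open site; total = fixed + service.
{C}: C1→C 2·20=40, C2→C 14·20=280, C3→C 8·19=152. Service 472; fixed 66; total 538.
{A, C}: C1→C 2·20=40, C2→C 14·20=280, C3→A 5·19=95. Service 415; fixed 160; total 575.
{C, D}: service 472 + fixed 113 = 585
{A, B, C, D}: service 375 + fixed 328 = 703
No other subset beats 538.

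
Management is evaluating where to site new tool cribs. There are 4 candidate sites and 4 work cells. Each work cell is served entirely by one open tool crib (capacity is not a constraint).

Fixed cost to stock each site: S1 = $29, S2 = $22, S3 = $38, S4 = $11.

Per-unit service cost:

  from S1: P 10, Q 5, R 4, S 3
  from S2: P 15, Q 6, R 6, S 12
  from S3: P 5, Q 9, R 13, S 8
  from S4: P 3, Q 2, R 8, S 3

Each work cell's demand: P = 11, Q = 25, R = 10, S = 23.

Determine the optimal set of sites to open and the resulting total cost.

For any fixed open set, each work cell goes to its cheapest open site; total = fixed + service.
{S1, S4}: P→S4 3·11=33, Q→S4 2·25=50, R→S1 4·10=40, S→S1 3·23=69. Service 192; fixed 40; total 232.
{S4}: P→S4 3·11=33, Q→S4 2·25=50, R→S4 8·10=80, S→S4 3·23=69. Service 232; fixed 11; total 243.
{S2, S4}: P→S4 3·11=33, Q→S4 2·25=50, R→S2 6·10=60, S→S4 3·23=69. Service 212; fixed 33; total 245.
{S1, S2, S3, S4}: service 192 + fixed 100 = 292
No other subset beats 232.

Open S1 and S4; minimum total cost 232.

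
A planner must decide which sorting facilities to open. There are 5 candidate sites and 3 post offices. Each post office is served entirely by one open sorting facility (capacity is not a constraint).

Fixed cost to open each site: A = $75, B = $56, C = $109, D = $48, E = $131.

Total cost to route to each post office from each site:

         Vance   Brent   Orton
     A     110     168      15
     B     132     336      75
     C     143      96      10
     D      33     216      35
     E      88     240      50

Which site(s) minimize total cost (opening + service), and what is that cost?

Open C and D; minimum total cost 296.

For any fixed open set, each post office goes to its cheapest open site; total = fixed + service.
{C, D}: Vance→D 33, Brent→C 96, Orton→C 10. Service 139; fixed 157; total 296.
{D}: service 284 + fixed 48 = 332
{A, D}: service 216 + fixed 123 = 339
{A, B, C, D, E}: service 139 + fixed 419 = 558
No other subset beats 296.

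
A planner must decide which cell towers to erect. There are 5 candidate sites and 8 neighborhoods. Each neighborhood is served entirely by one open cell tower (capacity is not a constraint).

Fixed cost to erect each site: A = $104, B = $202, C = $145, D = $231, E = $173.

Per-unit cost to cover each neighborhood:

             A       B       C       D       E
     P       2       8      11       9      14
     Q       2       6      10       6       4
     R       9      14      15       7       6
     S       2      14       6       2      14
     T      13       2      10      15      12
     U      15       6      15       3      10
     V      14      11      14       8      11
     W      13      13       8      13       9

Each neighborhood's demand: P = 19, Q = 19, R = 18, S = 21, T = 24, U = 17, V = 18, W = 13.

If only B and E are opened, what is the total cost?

Each neighborhood is assigned to its cheapest site among the open ones.
{B, E}: P→B 8·19=152, Q→E 4·19=76, R→E 6·18=108, S→B 14·21=294, T→B 2·24=48, U→B 6·17=102, V→B 11·18=198, W→E 9·13=117. Service 1095; fixed 375; total 1470.

Total cost: 1470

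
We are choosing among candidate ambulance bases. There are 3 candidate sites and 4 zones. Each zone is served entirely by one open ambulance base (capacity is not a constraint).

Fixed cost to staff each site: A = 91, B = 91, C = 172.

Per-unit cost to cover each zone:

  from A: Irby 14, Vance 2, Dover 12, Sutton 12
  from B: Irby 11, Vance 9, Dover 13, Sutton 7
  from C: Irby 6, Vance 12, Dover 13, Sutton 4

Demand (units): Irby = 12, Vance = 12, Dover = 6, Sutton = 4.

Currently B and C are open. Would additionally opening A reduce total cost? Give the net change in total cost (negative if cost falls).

Current service cost with {B, C}: 274.
Adding A: each zone re-picks its cheapest; new service cost 184, saving 90.
Extra fixed cost: 91. Net change = 91 − 90 = 1.
(Totals: 537 → 538.)

No — net change +1 (cost rises by 1).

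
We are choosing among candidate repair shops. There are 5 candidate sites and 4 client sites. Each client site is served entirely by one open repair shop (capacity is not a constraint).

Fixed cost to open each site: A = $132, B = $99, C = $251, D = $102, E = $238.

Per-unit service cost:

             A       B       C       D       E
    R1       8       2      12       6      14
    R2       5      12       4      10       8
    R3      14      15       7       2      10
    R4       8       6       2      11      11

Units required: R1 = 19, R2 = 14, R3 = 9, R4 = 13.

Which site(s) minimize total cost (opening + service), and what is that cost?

For any fixed open set, each client site goes to its cheapest open site; total = fixed + service.
{B, D}: R1→B 2·19=38, R2→D 10·14=140, R3→D 2·9=18, R4→B 6·13=78. Service 274; fixed 201; total 475.
{D}: service 415 + fixed 102 = 517
{B}: R1→B 2·19=38, R2→B 12·14=168, R3→B 15·9=135, R4→B 6·13=78. Service 419; fixed 99; total 518.
{A, B, C, D, E}: service 138 + fixed 822 = 960
No other subset beats 475.

Open B and D; minimum total cost 475.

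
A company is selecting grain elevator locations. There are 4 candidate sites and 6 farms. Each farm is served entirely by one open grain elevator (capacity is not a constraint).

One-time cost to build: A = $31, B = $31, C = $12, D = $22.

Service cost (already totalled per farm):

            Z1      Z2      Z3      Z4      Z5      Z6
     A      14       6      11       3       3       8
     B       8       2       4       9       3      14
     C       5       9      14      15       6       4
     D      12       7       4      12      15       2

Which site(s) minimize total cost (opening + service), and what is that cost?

For any fixed open set, each farm goes to its cheapest open site; total = fixed + service.
{C}: Z1→C 5, Z2→C 9, Z3→C 14, Z4→C 15, Z5→C 6, Z6→C 4. Service 53; fixed 12; total 65.
{B, C}: service 27 + fixed 43 = 70
{C, D}: service 36 + fixed 34 = 70
{A, B, C, D}: service 19 + fixed 96 = 115
(All 15 nonempty subsets were checked; C only is lowest.)

Open C only; minimum total cost 65.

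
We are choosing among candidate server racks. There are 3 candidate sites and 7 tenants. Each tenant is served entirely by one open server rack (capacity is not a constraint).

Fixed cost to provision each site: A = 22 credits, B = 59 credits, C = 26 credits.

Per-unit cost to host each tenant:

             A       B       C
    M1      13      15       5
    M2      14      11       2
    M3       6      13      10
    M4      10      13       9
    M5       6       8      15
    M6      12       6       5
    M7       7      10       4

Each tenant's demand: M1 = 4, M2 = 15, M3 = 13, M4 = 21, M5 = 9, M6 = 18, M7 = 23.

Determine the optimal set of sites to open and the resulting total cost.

For any fixed open set, each tenant goes to its cheapest open site; total = fixed + service.
{A, C}: M1→C 5·4=20, M2→C 2·15=30, M3→A 6·13=78, M4→C 9·21=189, M5→A 6·9=54, M6→C 5·18=90, M7→C 4·23=92. Service 553; fixed 48; total 601.
{A, B, C}: service 553 + fixed 107 = 660
{B, C}: M1→C 5·4=20, M2→C 2·15=30, M3→C 10·13=130, M4→C 9·21=189, M5→B 8·9=72, M6→C 5·18=90, M7→C 4·23=92. Service 623; fixed 85; total 708.
{A}: service 981 + fixed 22 = 1003
No other subset beats 601.

Open A and C; minimum total cost 601.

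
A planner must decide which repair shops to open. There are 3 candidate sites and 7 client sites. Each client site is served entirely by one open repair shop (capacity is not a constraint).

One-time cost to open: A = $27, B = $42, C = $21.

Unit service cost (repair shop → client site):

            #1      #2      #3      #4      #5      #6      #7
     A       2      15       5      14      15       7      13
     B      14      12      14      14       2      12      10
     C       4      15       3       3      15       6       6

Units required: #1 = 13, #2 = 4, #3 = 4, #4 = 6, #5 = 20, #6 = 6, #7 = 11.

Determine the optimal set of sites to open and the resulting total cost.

Open B and C; minimum total cost 335.

For any fixed open set, each client site goes to its cheapest open site; total = fixed + service.
{B, C}: #1→C 4·13=52, #2→B 12·4=48, #3→C 3·4=12, #4→C 3·6=18, #5→B 2·20=40, #6→C 6·6=36, #7→C 6·11=66. Service 272; fixed 63; total 335.
{A, B, C}: #1→A 2·13=26, #2→B 12·4=48, #3→C 3·4=12, #4→C 3·6=18, #5→B 2·20=40, #6→C 6·6=36, #7→C 6·11=66. Service 246; fixed 90; total 336.
{A, B}: #1→A 2·13=26, #2→B 12·4=48, #3→A 5·4=20, #4→A 14·6=84, #5→B 2·20=40, #6→A 7·6=42, #7→B 10·11=110. Service 370; fixed 69; total 439.
{C}: #1→C 4·13=52, #2→C 15·4=60, #3→C 3·4=12, #4→C 3·6=18, #5→C 15·20=300, #6→C 6·6=36, #7→C 6·11=66. Service 544; fixed 21; total 565.
No other subset beats 335.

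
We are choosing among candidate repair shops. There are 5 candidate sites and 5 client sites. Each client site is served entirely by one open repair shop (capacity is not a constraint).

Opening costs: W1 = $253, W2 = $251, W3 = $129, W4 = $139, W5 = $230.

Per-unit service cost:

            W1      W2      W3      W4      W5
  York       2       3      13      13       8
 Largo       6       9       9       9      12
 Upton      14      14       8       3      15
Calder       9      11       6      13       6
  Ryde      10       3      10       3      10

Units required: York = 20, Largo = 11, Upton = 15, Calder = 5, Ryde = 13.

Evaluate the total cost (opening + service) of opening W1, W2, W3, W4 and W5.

Each client site is assigned to its cheapest site among the open ones.
{W1, W2, W3, W4, W5}: York→W1 2·20=40, Largo→W1 6·11=66, Upton→W4 3·15=45, Calder→W3 6·5=30, Ryde→W2 3·13=39. Service 220; fixed 1002; total 1222.

Total cost: 1222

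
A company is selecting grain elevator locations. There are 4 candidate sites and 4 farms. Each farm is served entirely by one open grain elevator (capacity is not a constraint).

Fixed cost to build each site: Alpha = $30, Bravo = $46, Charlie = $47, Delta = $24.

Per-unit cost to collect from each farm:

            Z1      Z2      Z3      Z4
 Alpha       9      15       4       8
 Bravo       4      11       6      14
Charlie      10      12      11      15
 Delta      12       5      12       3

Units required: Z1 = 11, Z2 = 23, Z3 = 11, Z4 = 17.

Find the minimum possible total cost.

For any fixed open set, each farm goes to its cheapest open site; total = fixed + service.
{Bravo, Delta}: Z1→Bravo 4·11=44, Z2→Delta 5·23=115, Z3→Bravo 6·11=66, Z4→Delta 3·17=51. Service 276; fixed 70; total 346.
{Alpha, Bravo, Delta}: service 254 + fixed 100 = 354
{Alpha, Delta}: Z1→Alpha 9·11=99, Z2→Delta 5·23=115, Z3→Alpha 4·11=44, Z4→Delta 3·17=51. Service 309; fixed 54; total 363.
{Alpha, Bravo, Charlie, Delta}: service 254 + fixed 147 = 401
No other subset beats 346.

Minimum total cost: 346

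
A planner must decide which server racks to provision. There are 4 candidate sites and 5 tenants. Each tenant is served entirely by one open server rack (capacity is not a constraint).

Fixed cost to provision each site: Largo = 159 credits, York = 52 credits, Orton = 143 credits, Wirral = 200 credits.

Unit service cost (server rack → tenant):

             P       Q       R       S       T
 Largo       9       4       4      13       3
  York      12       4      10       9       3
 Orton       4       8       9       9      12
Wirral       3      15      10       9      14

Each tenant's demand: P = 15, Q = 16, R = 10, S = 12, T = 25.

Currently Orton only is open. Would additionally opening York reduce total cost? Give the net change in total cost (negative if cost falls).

Current service cost with {Orton}: 686.
Adding York: each tenant re-picks its cheapest; new service cost 397, saving 289.
Extra fixed cost: 52. Net change = 52 − 289 = -237.
(Totals: 829 → 592.)

Yes — net change −237 (cost falls by 237).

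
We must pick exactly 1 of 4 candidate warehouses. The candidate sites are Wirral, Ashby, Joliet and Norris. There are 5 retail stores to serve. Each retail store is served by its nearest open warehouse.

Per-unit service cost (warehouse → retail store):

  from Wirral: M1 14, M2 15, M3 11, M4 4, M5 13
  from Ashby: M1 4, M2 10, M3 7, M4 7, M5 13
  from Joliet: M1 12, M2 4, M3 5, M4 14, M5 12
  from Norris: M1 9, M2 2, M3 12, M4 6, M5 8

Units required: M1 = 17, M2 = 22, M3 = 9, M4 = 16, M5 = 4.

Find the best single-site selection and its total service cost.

Choose Norris only; total service cost 433.

With exactly 1 open, each retail store uses its cheapest among the chosen.
{Norris}: M1→Norris 9·17=153, M2→Norris 2·22=44, M3→Norris 12·9=108, M4→Norris 6·16=96, M5→Norris 8·4=32. Service cost 433.
{Ashby}: service cost 515
{Joliet}: service cost 609
Among all 4 size-1 choices, {Norris} is lowest.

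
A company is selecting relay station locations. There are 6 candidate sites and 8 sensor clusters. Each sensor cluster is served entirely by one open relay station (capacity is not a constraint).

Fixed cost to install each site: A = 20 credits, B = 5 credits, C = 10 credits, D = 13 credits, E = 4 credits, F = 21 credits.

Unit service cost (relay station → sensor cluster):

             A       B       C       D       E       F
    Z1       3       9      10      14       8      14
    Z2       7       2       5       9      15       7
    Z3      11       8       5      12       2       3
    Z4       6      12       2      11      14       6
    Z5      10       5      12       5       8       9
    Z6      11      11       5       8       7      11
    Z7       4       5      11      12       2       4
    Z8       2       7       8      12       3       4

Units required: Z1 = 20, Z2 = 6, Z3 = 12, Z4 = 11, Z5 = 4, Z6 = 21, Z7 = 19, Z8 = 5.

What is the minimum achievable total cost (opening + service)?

For any fixed open set, each sensor cluster goes to its cheapest open site; total = fixed + service.
{A, B, C, E}: Z1→A 3·20=60, Z2→B 2·6=12, Z3→E 2·12=24, Z4→C 2·11=22, Z5→B 5·4=20, Z6→C 5·21=105, Z7→E 2·19=38, Z8→A 2·5=10. Service 291; fixed 39; total 330.
{A, B, C, D, E}: Z1→A 3·20=60, Z2→B 2·6=12, Z3→E 2·12=24, Z4→C 2·11=22, Z5→B 5·4=20, Z6→C 5·21=105, Z7→E 2·19=38, Z8→A 2·5=10. Service 291; fixed 52; total 343.
{A, B, C, E, F}: service 291 + fixed 60 = 351
{A, B, C, D, E, F}: service 291 + fixed 73 = 364
No other subset beats 330.

Minimum total cost: 330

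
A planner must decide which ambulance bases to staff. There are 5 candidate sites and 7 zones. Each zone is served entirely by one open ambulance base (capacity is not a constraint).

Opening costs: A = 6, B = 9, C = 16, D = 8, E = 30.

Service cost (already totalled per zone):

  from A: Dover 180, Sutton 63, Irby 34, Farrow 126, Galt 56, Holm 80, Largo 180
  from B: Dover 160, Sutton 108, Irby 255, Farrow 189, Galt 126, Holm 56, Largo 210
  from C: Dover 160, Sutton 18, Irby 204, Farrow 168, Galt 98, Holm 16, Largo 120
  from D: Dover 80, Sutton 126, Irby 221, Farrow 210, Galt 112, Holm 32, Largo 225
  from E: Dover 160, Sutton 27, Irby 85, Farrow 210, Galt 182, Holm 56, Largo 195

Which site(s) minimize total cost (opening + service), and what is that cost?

For any fixed open set, each zone goes to its cheapest open site; total = fixed + service.
{A, C, D}: Dover→D 80, Sutton→C 18, Irby→A 34, Farrow→A 126, Galt→A 56, Holm→C 16, Largo→C 120. Service 450; fixed 30; total 480.
{A, B, C, D}: service 450 + fixed 39 = 489
{A, C, D, E}: service 450 + fixed 60 = 510
{A, B, C, D, E}: service 450 + fixed 69 = 519
No other subset beats 480.

Open A, C and D; minimum total cost 480.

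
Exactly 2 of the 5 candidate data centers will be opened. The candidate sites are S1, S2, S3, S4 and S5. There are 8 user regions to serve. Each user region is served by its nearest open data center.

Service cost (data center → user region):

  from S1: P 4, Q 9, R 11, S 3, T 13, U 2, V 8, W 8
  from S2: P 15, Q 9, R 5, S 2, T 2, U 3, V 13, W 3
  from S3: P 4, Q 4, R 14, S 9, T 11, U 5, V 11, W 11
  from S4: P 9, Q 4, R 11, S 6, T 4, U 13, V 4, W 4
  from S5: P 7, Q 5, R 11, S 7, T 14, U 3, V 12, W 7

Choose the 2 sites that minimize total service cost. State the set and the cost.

Choose S2 and S4; total service cost 32.

With exactly 2 open, each user region uses its cheapest among the chosen.
{S2, S4}: P→S4 9, Q→S4 4, R→S2 5, S→S2 2, T→S2 2, U→S2 3, V→S4 4, W→S2 3. Service cost 32.
{S2, S3}: service cost 34
{S1, S2}: service cost 35
Among all 10 size-2 choices, {S2, S4} is lowest.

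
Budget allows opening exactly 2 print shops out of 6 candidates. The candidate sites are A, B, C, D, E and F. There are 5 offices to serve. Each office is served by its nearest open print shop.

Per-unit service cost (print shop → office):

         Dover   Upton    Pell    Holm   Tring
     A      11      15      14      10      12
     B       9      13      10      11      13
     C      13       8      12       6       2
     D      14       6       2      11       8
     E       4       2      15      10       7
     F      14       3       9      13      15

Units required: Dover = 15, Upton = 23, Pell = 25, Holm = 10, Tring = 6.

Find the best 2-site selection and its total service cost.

With exactly 2 open, each office uses its cheapest among the chosen.
{D, E}: Dover→E 4·15=60, Upton→E 2·23=46, Pell→D 2·25=50, Holm→E 10·10=100, Tring→E 7·6=42. Service cost 298.
{C, D}: service cost 455
{E, F}: service cost 473
Among all 15 size-2 choices, {D, E} is lowest.

Choose D and E; total service cost 298.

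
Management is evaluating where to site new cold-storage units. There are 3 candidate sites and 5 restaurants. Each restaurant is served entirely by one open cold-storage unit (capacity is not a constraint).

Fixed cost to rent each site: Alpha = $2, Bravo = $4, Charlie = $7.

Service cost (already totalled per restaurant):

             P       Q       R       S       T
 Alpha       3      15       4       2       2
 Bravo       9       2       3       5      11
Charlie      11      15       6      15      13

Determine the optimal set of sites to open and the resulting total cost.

For any fixed open set, each restaurant goes to its cheapest open site; total = fixed + service.
{Alpha, Bravo}: P→Alpha 3, Q→Bravo 2, R→Bravo 3, S→Alpha 2, T→Alpha 2. Service 12; fixed 6; total 18.
{Alpha, Bravo, Charlie}: P→Alpha 3, Q→Bravo 2, R→Bravo 3, S→Alpha 2, T→Alpha 2. Service 12; fixed 13; total 25.
{Alpha}: P→Alpha 3, Q→Alpha 15, R→Alpha 4, S→Alpha 2, T→Alpha 2. Service 26; fixed 2; total 28.
No other subset beats 18.

Open Alpha and Bravo; minimum total cost 18.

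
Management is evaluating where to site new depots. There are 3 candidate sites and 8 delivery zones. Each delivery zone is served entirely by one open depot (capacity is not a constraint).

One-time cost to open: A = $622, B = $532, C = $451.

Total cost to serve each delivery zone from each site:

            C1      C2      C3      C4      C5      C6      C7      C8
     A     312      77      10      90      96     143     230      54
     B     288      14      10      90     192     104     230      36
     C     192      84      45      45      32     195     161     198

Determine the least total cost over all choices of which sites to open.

For any fixed open set, each delivery zone goes to its cheapest open site; total = fixed + service.
{C}: C1→C 192, C2→C 84, C3→C 45, C4→C 45, C5→C 32, C6→C 195, C7→C 161, C8→C 198. Service 952; fixed 451; total 1403.
{B}: C1→B 288, C2→B 14, C3→B 10, C4→B 90, C5→B 192, C6→B 104, C7→B 230, C8→B 36. Service 964; fixed 532; total 1496.
{B, C}: service 594 + fixed 983 = 1577
{A, B, C}: C1→C 192, C2→B 14, C3→A 10, C4→C 45, C5→C 32, C6→B 104, C7→C 161, C8→B 36. Service 594; fixed 1605; total 2199.
No other subset beats 1403.

Minimum total cost: 1403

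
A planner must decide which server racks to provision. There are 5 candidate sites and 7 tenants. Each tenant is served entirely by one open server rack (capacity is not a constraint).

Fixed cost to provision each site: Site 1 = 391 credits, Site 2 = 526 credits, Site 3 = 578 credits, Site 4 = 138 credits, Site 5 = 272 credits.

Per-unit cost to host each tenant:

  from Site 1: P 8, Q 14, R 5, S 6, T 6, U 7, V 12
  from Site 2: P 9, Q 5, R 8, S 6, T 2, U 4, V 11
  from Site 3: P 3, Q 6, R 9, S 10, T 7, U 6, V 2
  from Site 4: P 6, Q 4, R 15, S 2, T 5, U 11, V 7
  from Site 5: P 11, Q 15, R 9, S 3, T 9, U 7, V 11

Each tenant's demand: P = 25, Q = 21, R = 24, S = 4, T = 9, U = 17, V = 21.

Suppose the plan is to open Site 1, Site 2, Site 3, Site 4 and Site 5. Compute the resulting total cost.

Total cost: 2320

Each tenant is assigned to its cheapest site among the open ones.
{Site 1, Site 2, Site 3, Site 4, Site 5}: P→Site 3 3·25=75, Q→Site 4 4·21=84, R→Site 1 5·24=120, S→Site 4 2·4=8, T→Site 2 2·9=18, U→Site 2 4·17=68, V→Site 3 2·21=42. Service 415; fixed 1905; total 2320.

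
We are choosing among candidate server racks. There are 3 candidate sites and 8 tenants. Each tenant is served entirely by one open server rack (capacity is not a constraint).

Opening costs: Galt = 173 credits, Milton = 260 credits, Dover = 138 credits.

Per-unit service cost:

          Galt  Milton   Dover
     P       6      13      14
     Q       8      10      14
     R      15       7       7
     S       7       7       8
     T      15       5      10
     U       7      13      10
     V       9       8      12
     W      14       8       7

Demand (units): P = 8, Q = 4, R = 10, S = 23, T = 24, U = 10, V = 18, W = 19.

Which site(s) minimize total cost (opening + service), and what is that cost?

For any fixed open set, each tenant goes to its cheapest open site; total = fixed + service.
{Milton}: P→Milton 13·8=104, Q→Milton 10·4=40, R→Milton 7·10=70, S→Milton 7·23=161, T→Milton 5·24=120, U→Milton 13·10=130, V→Milton 8·18=144, W→Milton 8·19=152. Service 921; fixed 260; total 1181.
{Galt, Dover}: P→Galt 6·8=48, Q→Galt 8·4=32, R→Dover 7·10=70, S→Galt 7·23=161, T→Dover 10·24=240, U→Galt 7·10=70, V→Galt 9·18=162, W→Dover 7·19=133. Service 916; fixed 311; total 1227.
{Galt, Milton}: service 797 + fixed 433 = 1230
{Galt, Milton, Dover}: service 778 + fixed 571 = 1349
(All 7 nonempty subsets were checked; Milton only is lowest.)

Open Milton only; minimum total cost 1181.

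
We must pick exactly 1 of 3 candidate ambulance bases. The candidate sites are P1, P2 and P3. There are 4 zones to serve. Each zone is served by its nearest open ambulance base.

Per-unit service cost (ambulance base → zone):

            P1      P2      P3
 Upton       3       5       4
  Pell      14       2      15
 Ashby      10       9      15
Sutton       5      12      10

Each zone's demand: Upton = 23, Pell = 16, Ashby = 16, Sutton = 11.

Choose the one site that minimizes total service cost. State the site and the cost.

With exactly 1 open, each zone uses its cheapest among the chosen.
{P2}: Upton→P2 5·23=115, Pell→P2 2·16=32, Ashby→P2 9·16=144, Sutton→P2 12·11=132. Service cost 423.
{P1}: service cost 508
{P3}: service cost 682
Among all 3 size-1 choices, {P2} is lowest.

Choose P2 only; total service cost 423.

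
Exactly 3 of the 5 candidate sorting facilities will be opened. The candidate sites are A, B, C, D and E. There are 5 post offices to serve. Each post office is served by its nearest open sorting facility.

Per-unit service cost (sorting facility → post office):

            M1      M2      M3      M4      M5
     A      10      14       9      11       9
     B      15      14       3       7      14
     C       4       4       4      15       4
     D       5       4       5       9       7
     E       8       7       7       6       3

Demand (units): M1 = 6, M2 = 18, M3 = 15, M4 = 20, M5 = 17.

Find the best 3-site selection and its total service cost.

Choose B, C and E; total service cost 312.

With exactly 3 open, each post office uses its cheapest among the chosen.
{B, C, E}: M1→C 4·6=24, M2→C 4·18=72, M3→B 3·15=45, M4→E 6·20=120, M5→E 3·17=51. Service cost 312.
{B, D, E}: service cost 318
{A, C, E}: service cost 327
Among all 10 size-3 choices, {B, C, E} is lowest.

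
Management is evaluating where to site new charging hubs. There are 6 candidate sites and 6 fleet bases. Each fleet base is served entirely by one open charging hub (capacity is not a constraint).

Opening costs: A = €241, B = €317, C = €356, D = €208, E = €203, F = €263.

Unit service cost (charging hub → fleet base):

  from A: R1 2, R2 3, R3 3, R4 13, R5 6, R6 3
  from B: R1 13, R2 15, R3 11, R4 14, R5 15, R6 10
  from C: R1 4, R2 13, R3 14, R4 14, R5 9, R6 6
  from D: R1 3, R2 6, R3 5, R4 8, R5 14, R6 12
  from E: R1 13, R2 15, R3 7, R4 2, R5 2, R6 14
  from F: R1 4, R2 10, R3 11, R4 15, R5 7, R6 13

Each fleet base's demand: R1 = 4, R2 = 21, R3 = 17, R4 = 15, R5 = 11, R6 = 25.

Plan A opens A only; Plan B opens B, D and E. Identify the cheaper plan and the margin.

Plan A: {A}: R1→A 2·4=8, R2→A 3·21=63, R3→A 3·17=51, R4→A 13·15=195, R5→A 6·11=66, R6→A 3·25=75. Service 458; fixed 241; total 699.
Plan B: {B, D, E}: R1→D 3·4=12, R2→D 6·21=126, R3→D 5·17=85, R4→E 2·15=30, R5→E 2·11=22, R6→B 10·25=250. Service 525; fixed 728; total 1253.
Difference: |699 − 1253| = 554.

Plan A is cheaper by 554.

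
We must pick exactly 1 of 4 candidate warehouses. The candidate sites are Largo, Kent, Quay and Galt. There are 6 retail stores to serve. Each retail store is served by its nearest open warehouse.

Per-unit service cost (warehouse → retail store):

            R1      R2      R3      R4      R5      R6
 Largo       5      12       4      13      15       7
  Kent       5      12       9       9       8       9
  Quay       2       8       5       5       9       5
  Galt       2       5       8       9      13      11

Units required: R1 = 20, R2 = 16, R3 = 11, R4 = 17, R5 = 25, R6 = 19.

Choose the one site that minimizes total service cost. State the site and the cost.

Choose Quay only; total service cost 628.

With exactly 1 open, each retail store uses its cheapest among the chosen.
{Quay}: R1→Quay 2·20=40, R2→Quay 8·16=128, R3→Quay 5·11=55, R4→Quay 5·17=85, R5→Quay 9·25=225, R6→Quay 5·19=95. Service cost 628.
{Galt}: service cost 895
{Kent}: service cost 915
Among all 4 size-1 choices, {Quay} is lowest.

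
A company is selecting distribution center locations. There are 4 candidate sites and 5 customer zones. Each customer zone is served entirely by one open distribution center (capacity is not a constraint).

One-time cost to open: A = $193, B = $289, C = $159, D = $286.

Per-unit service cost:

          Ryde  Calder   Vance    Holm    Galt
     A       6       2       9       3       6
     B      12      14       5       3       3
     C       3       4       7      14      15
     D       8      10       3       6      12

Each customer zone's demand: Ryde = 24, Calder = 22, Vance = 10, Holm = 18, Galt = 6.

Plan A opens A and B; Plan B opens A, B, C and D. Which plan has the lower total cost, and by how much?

Plan A is cheaper by 353.

Plan A: {A, B}: Ryde→A 6·24=144, Calder→A 2·22=44, Vance→B 5·10=50, Holm→A 3·18=54, Galt→B 3·6=18. Service 310; fixed 482; total 792.
Plan B: {A, B, C, D}: Ryde→C 3·24=72, Calder→A 2·22=44, Vance→D 3·10=30, Holm→A 3·18=54, Galt→B 3·6=18. Service 218; fixed 927; total 1145.
Difference: |792 − 1145| = 353.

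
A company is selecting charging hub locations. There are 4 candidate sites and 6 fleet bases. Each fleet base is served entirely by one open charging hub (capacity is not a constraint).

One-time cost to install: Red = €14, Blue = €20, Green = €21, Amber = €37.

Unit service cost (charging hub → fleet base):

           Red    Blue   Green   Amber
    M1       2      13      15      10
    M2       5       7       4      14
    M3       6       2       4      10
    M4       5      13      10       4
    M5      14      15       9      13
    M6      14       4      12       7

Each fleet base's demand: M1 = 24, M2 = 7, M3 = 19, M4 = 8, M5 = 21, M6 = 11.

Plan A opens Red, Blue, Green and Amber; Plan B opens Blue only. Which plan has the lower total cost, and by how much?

Plan A is cheaper by 411.

Plan A: {Red, Blue, Green, Amber}: M1→Red 2·24=48, M2→Green 4·7=28, M3→Blue 2·19=38, M4→Amber 4·8=32, M5→Green 9·21=189, M6→Blue 4·11=44. Service 379; fixed 92; total 471.
Plan B: {Blue}: M1→Blue 13·24=312, M2→Blue 7·7=49, M3→Blue 2·19=38, M4→Blue 13·8=104, M5→Blue 15·21=315, M6→Blue 4·11=44. Service 862; fixed 20; total 882.
Difference: |471 − 882| = 411.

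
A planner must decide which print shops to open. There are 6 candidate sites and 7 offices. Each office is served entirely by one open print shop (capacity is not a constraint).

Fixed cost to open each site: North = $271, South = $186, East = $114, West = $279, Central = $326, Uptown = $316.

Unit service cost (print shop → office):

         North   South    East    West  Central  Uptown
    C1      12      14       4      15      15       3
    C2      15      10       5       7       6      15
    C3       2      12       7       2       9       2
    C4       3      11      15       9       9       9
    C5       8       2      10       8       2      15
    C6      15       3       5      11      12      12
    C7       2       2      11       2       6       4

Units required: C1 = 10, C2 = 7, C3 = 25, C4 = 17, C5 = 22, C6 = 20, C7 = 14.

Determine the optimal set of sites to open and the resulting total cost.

Open North and East; minimum total cost 865.

For any fixed open set, each office goes to its cheapest open site; total = fixed + service.
{North, East}: C1→East 4·10=40, C2→East 5·7=35, C3→North 2·25=50, C4→North 3·17=51, C5→North 8·22=176, C6→East 5·20=100, C7→North 2·14=28. Service 480; fixed 385; total 865.
{South, East}: C1→East 4·10=40, C2→East 5·7=35, C3→East 7·25=175, C4→South 11·17=187, C5→South 2·22=44, C6→South 3·20=60, C7→South 2·14=28. Service 569; fixed 300; total 869.
{North, South, East}: C1→East 4·10=40, C2→East 5·7=35, C3→North 2·25=50, C4→North 3·17=51, C5→South 2·22=44, C6→South 3·20=60, C7→North 2·14=28. Service 308; fixed 571; total 879.
{North, South, East, West, Central, Uptown}: C1→Uptown 3·10=30, C2→East 5·7=35, C3→North 2·25=50, C4→North 3·17=51, C5→South 2·22=44, C6→South 3·20=60, C7→North 2·14=28. Service 298; fixed 1492; total 1790.
No other subset beats 865.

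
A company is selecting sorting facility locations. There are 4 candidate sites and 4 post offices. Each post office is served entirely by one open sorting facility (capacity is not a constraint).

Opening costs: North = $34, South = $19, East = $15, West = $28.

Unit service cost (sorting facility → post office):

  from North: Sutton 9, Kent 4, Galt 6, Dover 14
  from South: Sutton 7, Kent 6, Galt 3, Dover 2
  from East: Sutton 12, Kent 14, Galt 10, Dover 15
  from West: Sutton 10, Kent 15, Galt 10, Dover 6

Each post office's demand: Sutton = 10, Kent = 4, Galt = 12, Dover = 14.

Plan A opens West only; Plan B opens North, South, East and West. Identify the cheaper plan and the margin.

Plan A: {West}: Sutton→West 10·10=100, Kent→West 15·4=60, Galt→West 10·12=120, Dover→West 6·14=84. Service 364; fixed 28; total 392.
Plan B: {North, South, East, West}: Sutton→South 7·10=70, Kent→North 4·4=16, Galt→South 3·12=36, Dover→South 2·14=28. Service 150; fixed 96; total 246.
Difference: |392 − 246| = 146.

Plan B is cheaper by 146.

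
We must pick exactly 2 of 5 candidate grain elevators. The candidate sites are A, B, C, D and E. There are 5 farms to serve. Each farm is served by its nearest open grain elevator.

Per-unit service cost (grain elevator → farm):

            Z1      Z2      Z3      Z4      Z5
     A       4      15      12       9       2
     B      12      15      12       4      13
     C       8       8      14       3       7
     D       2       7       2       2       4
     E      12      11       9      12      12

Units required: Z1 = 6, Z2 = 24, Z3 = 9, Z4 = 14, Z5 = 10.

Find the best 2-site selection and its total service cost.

With exactly 2 open, each farm uses its cheapest among the chosen.
{A, D}: Z1→D 2·6=12, Z2→D 7·24=168, Z3→D 2·9=18, Z4→D 2·14=28, Z5→A 2·10=20. Service cost 246.
{B, D}: service cost 266
{C, D}: service cost 266
Among all 10 size-2 choices, {A, D} is lowest.

Choose A and D; total service cost 246.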